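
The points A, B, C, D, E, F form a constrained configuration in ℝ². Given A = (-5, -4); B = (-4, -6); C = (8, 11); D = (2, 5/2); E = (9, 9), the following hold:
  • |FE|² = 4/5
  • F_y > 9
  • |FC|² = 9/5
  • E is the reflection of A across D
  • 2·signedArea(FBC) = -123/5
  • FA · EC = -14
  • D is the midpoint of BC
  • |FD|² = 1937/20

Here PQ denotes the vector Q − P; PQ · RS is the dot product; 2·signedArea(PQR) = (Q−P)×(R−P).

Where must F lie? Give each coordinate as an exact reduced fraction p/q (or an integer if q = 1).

1. F_x = 43/5  [2·signedArea(FBC) = -123/5 ∩ FA · EC = -14]
2. F_y = 49/5  [2·signedArea(FBC) = -123/5 ∩ FA · EC = -14]
   → F = (43/5, 49/5)

F = (43/5, 49/5)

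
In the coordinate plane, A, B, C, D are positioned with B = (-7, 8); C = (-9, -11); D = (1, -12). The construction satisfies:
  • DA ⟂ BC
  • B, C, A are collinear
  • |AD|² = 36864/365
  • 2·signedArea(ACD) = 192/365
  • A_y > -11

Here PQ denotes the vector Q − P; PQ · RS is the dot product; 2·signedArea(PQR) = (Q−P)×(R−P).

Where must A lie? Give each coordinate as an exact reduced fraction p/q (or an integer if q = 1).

1. A_x = -3283/365  [B, C, A are collinear ∩ DA ⟂ BC]
2. A_y = -3996/365  [B, C, A are collinear ∩ DA ⟂ BC]
   → A = (-3283/365, -3996/365)

A = (-3283/365, -3996/365)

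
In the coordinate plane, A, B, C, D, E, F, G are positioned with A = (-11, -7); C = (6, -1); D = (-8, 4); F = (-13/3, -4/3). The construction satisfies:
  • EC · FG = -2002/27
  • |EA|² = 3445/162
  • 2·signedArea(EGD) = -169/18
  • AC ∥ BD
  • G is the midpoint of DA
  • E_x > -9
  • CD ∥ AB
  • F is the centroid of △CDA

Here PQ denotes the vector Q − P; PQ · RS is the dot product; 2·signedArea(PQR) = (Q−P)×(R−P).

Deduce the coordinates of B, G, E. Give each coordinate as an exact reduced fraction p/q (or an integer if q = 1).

1. B_x = -25  [AC ∥ BD ∩ CD ∥ AB]
2. B_y = -2  [AC ∥ BD ∩ CD ∥ AB]
   → B = (-25, -2)
3. G_x = -19/2  [G is the midpoint of DA]
4. G_y = -3/2  [G is the midpoint of DA]
   → G = (-19/2, -3/2)
5. E_x = -149/18  [2·signedArea(EGD) = -169/18 ∩ EC · FG = -2002/27]
6. E_y = -59/18  [2·signedArea(EGD) = -169/18 ∩ EC · FG = -2002/27]
   → E = (-149/18, -59/18)

B = (-25, -2)
E = (-149/18, -59/18)
G = (-19/2, -3/2)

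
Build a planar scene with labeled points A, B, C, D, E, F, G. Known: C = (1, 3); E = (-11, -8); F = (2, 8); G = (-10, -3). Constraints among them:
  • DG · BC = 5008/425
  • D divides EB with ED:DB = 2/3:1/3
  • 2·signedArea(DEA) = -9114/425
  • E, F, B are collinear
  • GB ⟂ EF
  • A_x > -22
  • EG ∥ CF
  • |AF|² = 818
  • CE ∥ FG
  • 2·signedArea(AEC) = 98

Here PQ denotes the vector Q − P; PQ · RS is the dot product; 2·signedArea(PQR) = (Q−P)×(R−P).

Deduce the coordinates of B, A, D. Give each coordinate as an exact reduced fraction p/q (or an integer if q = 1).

A = (-21, -9)
B = (-3466/425, -1912/425)
D = (-3869/425, -2408/425)

1. B_x = -3466/425  [E, F, B are collinear ∩ GB ⟂ EF]
2. B_y = -1912/425  [E, F, B are collinear ∩ GB ⟂ EF]
   → B = (-3466/425, -1912/425)
3. D_x = -3869/425  [D divides EB with ED:DB = 2/3:1/3]
4. D_y = -2408/425  [D divides EB with ED:DB = 2/3:1/3]
   → D = (-3869/425, -2408/425)
5. A_x = -21  [2·signedArea(AEC) = 98 ∩ 2·signedArea(DEA) = -9114/425]
6. A_y = -9  [2·signedArea(AEC) = 98 ∩ 2·signedArea(DEA) = -9114/425]
   → A = (-21, -9)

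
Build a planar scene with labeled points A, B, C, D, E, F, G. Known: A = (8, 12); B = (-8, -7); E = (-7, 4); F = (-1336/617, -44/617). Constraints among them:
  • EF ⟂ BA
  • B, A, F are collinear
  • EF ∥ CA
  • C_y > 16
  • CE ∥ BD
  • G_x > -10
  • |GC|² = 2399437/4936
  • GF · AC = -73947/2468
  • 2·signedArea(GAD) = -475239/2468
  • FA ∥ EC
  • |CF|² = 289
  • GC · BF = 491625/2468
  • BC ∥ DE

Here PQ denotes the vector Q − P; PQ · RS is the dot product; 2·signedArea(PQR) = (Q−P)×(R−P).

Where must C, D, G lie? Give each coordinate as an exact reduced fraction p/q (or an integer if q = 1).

1. C_x = 1953/617  [EF ∥ CA ∩ FA ∥ EC]
2. C_y = 9916/617  [EF ∥ CA ∩ FA ∥ EC]
   → C = (1953/617, 9916/617)
3. D_x = -11208/617  [BC ∥ DE ∩ CE ∥ BD]
4. D_y = -11767/617  [BC ∥ DE ∩ CE ∥ BD]
   → D = (-11208/617, -11767/617)
5. G_x = -24165/2468  [GC · BF = 491625/2468 ∩ 2·signedArea(GAD) = -475239/2468]
6. G_y = -4363/2468  [GC · BF = 491625/2468 ∩ 2·signedArea(GAD) = -475239/2468]
   → G = (-24165/2468, -4363/2468)

C = (1953/617, 9916/617)
D = (-11208/617, -11767/617)
G = (-24165/2468, -4363/2468)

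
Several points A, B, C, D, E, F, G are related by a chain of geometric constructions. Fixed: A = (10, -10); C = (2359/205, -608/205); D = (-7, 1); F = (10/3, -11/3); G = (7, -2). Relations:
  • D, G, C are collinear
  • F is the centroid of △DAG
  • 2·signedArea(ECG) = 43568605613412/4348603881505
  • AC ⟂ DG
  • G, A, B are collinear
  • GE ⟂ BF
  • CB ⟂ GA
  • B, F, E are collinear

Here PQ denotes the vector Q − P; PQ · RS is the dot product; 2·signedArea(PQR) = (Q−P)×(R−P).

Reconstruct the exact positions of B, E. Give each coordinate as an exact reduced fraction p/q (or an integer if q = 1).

B = (117823/14965, -64778/14965)
E = (141821930881/21212701861, -88148935268/21212701861)

1. B_x = 117823/14965  [G, A, B are collinear ∩ CB ⟂ GA]
2. B_y = -64778/14965  [G, A, B are collinear ∩ CB ⟂ GA]
   → B = (117823/14965, -64778/14965)
3. E_x = 141821930881/21212701861  [B, F, E are collinear ∩ GE ⟂ BF]
4. E_y = -88148935268/21212701861  [B, F, E are collinear ∩ GE ⟂ BF]
   → E = (141821930881/21212701861, -88148935268/21212701861)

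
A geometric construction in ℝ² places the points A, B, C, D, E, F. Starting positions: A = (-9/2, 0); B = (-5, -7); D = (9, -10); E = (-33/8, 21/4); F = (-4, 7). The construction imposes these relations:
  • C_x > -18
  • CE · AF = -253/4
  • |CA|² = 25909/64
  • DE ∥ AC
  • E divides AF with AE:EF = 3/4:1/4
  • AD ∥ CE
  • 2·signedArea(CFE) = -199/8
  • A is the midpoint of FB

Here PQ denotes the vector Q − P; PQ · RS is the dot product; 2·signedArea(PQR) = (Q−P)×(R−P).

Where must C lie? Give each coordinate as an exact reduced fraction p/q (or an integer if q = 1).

1. C_x = -141/8  [AD ∥ CE ∩ DE ∥ AC]
2. C_y = 61/4  [AD ∥ CE ∩ DE ∥ AC]
   → C = (-141/8, 61/4)

C = (-141/8, 61/4)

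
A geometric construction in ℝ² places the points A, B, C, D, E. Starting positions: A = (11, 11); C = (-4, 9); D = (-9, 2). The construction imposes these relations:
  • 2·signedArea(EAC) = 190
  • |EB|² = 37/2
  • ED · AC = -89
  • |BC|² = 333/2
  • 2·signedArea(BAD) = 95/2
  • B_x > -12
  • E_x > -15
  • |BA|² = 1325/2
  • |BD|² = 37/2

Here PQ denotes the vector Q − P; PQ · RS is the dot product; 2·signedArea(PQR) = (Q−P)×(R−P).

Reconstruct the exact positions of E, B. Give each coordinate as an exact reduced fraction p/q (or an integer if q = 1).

1. E_x = -14  [ED · AC = -89 ∩ 2·signedArea(EAC) = 190]
2. E_y = -5  [ED · AC = -89 ∩ 2·signedArea(EAC) = 190]
   → E = (-14, -5)
3. B_x = -23/2  [line 9·x + -20·y + 147/2 = 0 ∩ |EB|² = 37/2]
4. B_y = -3/2  [line 9·x + -20·y + 147/2 = 0 ∩ |EB|² = 37/2]
   → B = (-23/2, -3/2)

B = (-23/2, -3/2)
E = (-14, -5)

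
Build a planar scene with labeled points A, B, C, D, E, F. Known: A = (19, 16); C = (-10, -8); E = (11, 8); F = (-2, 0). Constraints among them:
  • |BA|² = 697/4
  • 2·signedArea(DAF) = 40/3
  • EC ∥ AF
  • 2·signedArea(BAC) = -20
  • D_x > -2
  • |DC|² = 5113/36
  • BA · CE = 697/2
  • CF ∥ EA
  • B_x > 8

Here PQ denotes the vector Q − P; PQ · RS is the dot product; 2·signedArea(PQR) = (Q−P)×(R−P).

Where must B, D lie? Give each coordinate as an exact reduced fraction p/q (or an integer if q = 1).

1. B_x = 17/2  [BA · CE = 697/2 ∩ 2·signedArea(BAC) = -20]
2. B_y = 8  [BA · CE = 697/2 ∩ 2·signedArea(BAC) = -20]
   → B = (17/2, 8)
3. D_x = -7/6  [line 16·x + -21·y + 56/3 = 0 ∩ |DC|² = 5113/36]
4. D_y = 0  [line 16·x + -21·y + 56/3 = 0 ∩ |DC|² = 5113/36]
   → D = (-7/6, 0)

B = (17/2, 8)
D = (-7/6, 0)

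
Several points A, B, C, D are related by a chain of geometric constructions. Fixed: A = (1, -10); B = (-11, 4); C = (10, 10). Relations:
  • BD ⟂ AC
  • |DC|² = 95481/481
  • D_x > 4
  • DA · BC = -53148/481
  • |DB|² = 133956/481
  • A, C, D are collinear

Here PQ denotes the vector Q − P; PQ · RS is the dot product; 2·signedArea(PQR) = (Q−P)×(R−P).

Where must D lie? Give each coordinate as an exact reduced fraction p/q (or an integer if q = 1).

1. D_x = 2029/481  [A, C, D are collinear ∩ BD ⟂ AC]
2. D_y = -1370/481  [A, C, D are collinear ∩ BD ⟂ AC]
   → D = (2029/481, -1370/481)

D = (2029/481, -1370/481)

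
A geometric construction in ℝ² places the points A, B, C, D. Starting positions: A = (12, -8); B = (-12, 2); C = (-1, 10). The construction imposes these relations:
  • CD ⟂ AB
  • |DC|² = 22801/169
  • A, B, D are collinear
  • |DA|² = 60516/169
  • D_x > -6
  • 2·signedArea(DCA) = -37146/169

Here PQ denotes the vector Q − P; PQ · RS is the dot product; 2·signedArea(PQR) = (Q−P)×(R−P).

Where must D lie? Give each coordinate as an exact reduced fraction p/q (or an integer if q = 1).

D = (-924/169, -122/169)

1. D_x = -924/169  [A, B, D are collinear ∩ CD ⟂ AB]
2. D_y = -122/169  [A, B, D are collinear ∩ CD ⟂ AB]
   → D = (-924/169, -122/169)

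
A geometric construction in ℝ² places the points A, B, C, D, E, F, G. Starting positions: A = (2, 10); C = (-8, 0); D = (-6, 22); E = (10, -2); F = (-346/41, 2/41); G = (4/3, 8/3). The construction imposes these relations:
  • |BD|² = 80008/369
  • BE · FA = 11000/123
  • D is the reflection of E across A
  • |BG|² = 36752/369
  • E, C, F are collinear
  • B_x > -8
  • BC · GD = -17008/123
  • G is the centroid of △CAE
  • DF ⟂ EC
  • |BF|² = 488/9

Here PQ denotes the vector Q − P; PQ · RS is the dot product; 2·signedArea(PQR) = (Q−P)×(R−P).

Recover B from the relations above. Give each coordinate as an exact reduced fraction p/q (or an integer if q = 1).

B = (-920/123, 904/123)

1. B_x = -920/123  [BE · FA = 11000/123 ∩ BC · GD = -17008/123]
2. B_y = 904/123  [BE · FA = 11000/123 ∩ BC · GD = -17008/123]
   → B = (-920/123, 904/123)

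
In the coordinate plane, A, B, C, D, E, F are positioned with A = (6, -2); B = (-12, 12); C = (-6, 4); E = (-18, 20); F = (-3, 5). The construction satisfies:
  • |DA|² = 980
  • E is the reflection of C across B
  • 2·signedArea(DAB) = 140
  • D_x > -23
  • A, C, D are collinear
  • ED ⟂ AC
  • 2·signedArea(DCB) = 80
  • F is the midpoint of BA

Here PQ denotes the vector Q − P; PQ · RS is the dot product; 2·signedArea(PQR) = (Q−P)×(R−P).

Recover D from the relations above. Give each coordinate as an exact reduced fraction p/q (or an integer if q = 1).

1. D_x = -22  [A, C, D are collinear ∩ ED ⟂ AC]
2. D_y = 12  [A, C, D are collinear ∩ ED ⟂ AC]
   → D = (-22, 12)

D = (-22, 12)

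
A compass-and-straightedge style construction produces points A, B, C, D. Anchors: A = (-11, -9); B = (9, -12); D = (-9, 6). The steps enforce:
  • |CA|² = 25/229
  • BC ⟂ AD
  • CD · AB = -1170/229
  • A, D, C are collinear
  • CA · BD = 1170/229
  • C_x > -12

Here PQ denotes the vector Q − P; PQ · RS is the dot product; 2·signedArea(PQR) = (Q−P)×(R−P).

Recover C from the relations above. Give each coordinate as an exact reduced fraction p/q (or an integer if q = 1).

1. C_x = -2529/229  [A, D, C are collinear ∩ BC ⟂ AD]
2. C_y = -2136/229  [A, D, C are collinear ∩ BC ⟂ AD]
   → C = (-2529/229, -2136/229)

C = (-2529/229, -2136/229)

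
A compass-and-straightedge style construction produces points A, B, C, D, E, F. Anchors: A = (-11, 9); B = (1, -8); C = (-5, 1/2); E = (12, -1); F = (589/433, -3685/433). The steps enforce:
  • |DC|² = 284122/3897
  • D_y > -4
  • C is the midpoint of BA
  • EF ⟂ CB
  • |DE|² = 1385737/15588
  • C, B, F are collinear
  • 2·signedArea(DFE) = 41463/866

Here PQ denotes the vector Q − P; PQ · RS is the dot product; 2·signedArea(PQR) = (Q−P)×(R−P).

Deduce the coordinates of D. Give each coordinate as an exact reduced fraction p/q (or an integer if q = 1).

D = (3620/1299, -2601/866)

1. D_x = 3620/1299  [line -3252/433·x + 4607/433·y + 45799/866 = 0 ∩ |DC|² = 284122/3897]
2. D_y = -2601/866  [line -3252/433·x + 4607/433·y + 45799/866 = 0 ∩ |DC|² = 284122/3897]
   → D = (3620/1299, -2601/866)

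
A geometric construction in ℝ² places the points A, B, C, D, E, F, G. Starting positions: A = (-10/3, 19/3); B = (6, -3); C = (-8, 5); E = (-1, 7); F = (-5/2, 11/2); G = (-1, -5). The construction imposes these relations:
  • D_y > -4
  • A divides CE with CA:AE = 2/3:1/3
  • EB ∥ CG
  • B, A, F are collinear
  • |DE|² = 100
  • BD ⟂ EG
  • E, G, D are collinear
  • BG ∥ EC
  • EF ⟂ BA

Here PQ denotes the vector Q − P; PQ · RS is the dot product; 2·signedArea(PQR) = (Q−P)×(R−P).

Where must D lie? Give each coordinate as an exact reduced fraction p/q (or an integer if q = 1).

D = (-1, -3)

1. D_x = -1  [E, G, D are collinear ∩ BD ⟂ EG]
2. D_y = -3  [E, G, D are collinear ∩ BD ⟂ EG]
   → D = (-1, -3)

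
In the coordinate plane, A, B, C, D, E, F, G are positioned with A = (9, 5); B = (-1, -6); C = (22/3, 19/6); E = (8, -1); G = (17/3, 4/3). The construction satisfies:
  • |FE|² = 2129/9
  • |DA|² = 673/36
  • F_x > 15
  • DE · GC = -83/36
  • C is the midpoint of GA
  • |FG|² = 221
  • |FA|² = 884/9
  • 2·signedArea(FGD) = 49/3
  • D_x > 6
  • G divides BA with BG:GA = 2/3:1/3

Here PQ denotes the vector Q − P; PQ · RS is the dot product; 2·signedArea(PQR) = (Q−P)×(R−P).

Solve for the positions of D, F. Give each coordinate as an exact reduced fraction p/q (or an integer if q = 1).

D = (7, 7/6)
F = (47/3, 37/3)

1. D_x = 7  [line -5/3·x + -11/6·y + 497/36 = 0 ∩ |DA|² = 673/36]
2. D_y = 7/6  [line -5/3·x + -11/6·y + 497/36 = 0 ∩ |DA|² = 673/36]
   → D = (7, 7/6)
3. F_x = 47/3  [line 1/6·x + 4/3·y + -343/18 = 0 ∩ |FE|² = 2129/9]
4. F_y = 37/3  [line 1/6·x + 4/3·y + -343/18 = 0 ∩ |FE|² = 2129/9]
   → F = (47/3, 37/3)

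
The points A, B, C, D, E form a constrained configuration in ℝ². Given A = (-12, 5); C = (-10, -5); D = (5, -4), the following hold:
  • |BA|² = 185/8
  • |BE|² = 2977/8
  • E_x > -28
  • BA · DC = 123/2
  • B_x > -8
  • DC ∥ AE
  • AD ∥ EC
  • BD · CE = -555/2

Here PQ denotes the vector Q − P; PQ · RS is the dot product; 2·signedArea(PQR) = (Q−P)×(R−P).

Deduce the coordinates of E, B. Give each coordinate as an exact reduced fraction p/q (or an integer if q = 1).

1. E_x = -27  [AD ∥ EC ∩ DC ∥ AE]
2. E_y = 4  [AD ∥ EC ∩ DC ∥ AE]
   → E = (-27, 4)
3. B_x = -31/4  [BA · DC = 123/2 ∩ BD · CE = -555/2]
4. B_y = 11/4  [BA · DC = 123/2 ∩ BD · CE = -555/2]
   → B = (-31/4, 11/4)

B = (-31/4, 11/4)
E = (-27, 4)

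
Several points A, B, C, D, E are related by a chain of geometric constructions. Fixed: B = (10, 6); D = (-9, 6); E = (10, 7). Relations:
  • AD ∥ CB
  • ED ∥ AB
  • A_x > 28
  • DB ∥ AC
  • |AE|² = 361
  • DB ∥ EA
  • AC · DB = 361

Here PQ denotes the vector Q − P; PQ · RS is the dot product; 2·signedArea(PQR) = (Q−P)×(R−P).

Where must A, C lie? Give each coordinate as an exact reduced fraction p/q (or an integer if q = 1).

1. A_x = 29  [ED ∥ AB ∩ DB ∥ EA]
2. A_y = 7  [ED ∥ AB ∩ DB ∥ EA]
   → A = (29, 7)
3. C_x = 48  [AD ∥ CB ∩ DB ∥ AC]
4. C_y = 7  [AD ∥ CB ∩ DB ∥ AC]
   → C = (48, 7)

A = (29, 7)
C = (48, 7)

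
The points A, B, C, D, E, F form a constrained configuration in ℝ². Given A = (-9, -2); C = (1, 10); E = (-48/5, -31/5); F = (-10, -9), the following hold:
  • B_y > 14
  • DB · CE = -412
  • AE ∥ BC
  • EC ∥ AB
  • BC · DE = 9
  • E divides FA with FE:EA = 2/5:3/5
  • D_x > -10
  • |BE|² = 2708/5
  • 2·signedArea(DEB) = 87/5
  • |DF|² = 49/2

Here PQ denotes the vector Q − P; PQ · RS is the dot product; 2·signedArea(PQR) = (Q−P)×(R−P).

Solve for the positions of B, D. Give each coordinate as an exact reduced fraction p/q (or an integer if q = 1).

B = (8/5, 71/5)
D = (-93/10, -41/10)

1. B_x = 8/5  [AE ∥ BC ∩ EC ∥ AB]
2. B_y = 71/5  [AE ∥ BC ∩ EC ∥ AB]
   → B = (8/5, 71/5)
3. D_x = -93/10  [DB · CE = -412 ∩ BC · DE = 9]
4. D_y = -41/10  [DB · CE = -412 ∩ BC · DE = 9]
   → D = (-93/10, -41/10)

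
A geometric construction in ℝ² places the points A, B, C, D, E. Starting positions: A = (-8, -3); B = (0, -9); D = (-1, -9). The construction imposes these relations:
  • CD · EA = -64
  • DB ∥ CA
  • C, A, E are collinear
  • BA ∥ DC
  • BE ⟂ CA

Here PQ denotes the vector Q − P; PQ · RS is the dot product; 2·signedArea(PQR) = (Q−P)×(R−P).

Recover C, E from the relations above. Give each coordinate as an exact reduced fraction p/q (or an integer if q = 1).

1. C_x = -9  [DB ∥ CA ∩ BA ∥ DC]
2. C_y = -3  [DB ∥ CA ∩ BA ∥ DC]
   → C = (-9, -3)
3. E_x = 0  [C, A, E are collinear ∩ BE ⟂ CA]
4. E_y = -3  [C, A, E are collinear ∩ BE ⟂ CA]
   → E = (0, -3)

C = (-9, -3)
E = (0, -3)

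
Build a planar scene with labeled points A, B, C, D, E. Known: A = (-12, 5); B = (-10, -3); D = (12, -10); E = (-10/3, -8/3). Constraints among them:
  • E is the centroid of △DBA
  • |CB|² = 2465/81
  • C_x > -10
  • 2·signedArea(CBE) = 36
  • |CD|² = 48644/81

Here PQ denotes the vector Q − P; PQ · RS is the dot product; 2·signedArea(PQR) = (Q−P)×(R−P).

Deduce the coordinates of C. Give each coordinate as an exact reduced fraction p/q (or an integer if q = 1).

C = (-82/9, 22/9)

1. C_x = -82/9  [line -1/3·x + 20/3·y + -58/3 = 0 ∩ |CB|² = 2465/81]
2. C_y = 22/9  [line -1/3·x + 20/3·y + -58/3 = 0 ∩ |CB|² = 2465/81]
   → C = (-82/9, 22/9)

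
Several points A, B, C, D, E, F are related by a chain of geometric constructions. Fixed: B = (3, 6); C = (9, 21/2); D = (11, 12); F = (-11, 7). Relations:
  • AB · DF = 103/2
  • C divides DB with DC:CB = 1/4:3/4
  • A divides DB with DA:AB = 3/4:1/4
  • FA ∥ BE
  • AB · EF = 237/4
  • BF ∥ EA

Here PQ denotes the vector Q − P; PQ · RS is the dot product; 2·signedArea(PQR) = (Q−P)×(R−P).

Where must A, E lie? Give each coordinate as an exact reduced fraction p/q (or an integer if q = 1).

1. A_x = 5  [A divides DB with DA:AB = 3/4:1/4]
2. A_y = 15/2  [A divides DB with DA:AB = 3/4:1/4]
   → A = (5, 15/2)
3. E_x = 19  [BF ∥ EA ∩ FA ∥ BE]
4. E_y = 13/2  [BF ∥ EA ∩ FA ∥ BE]
   → E = (19, 13/2)

A = (5, 15/2)
E = (19, 13/2)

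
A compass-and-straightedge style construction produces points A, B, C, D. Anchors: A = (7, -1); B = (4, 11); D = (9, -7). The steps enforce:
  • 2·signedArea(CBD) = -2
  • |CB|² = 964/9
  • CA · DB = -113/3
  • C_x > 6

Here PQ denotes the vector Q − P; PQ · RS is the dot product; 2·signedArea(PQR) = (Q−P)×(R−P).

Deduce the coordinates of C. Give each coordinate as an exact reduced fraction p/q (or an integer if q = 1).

1. C_x = 20/3  [CA · DB = -113/3 ∩ 2·signedArea(CBD) = -2]
2. C_y = 1  [CA · DB = -113/3 ∩ 2·signedArea(CBD) = -2]
   → C = (20/3, 1)

C = (20/3, 1)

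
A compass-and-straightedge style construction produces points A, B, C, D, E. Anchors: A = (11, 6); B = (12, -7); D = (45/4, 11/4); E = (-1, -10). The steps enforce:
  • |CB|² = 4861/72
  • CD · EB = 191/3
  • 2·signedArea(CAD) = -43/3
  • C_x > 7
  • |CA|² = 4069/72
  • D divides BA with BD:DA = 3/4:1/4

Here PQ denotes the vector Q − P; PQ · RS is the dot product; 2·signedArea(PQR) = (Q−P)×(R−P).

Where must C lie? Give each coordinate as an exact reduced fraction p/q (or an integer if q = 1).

1. C_x = 85/12  [2·signedArea(CAD) = -43/3 ∩ CD · EB = 191/3]
2. C_y = -5/12  [2·signedArea(CAD) = -43/3 ∩ CD · EB = 191/3]
   → C = (85/12, -5/12)

C = (85/12, -5/12)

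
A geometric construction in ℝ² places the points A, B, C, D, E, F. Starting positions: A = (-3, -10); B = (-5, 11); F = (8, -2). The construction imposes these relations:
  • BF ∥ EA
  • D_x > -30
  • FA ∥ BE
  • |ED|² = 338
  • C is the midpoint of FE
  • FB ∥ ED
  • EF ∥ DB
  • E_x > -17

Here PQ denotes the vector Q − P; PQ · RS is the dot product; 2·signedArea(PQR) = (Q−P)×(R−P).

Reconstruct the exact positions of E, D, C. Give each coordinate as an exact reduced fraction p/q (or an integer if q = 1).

C = (-4, 1/2)
D = (-29, 16)
E = (-16, 3)

1. E_x = -16  [BF ∥ EA ∩ FA ∥ BE]
2. E_y = 3  [BF ∥ EA ∩ FA ∥ BE]
   → E = (-16, 3)
3. D_x = -29  [EF ∥ DB ∩ FB ∥ ED]
4. D_y = 16  [EF ∥ DB ∩ FB ∥ ED]
   → D = (-29, 16)
5. C_x = -4  [C is the midpoint of FE]
6. C_y = 1/2  [C is the midpoint of FE]
   → C = (-4, 1/2)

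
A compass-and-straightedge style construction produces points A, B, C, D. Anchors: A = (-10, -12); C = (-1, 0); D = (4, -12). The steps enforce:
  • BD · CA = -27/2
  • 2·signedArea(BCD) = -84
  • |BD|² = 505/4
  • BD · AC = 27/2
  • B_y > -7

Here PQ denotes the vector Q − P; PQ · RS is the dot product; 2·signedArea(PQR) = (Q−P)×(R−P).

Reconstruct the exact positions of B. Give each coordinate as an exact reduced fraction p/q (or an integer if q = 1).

1. B_x = -11/2  [BD · CA = -27/2 ∩ 2·signedArea(BCD) = -84]
2. B_y = -6  [BD · CA = -27/2 ∩ 2·signedArea(BCD) = -84]
   → B = (-11/2, -6)

B = (-11/2, -6)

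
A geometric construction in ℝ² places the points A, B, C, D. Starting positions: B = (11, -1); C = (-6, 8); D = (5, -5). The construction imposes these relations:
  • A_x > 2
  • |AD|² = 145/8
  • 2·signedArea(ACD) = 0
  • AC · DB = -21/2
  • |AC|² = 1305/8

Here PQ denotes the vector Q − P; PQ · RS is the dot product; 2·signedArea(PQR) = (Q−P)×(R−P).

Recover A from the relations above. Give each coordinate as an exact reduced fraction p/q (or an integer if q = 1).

1. A_x = 9/4  [2·signedArea(ACD) = 0 ∩ AC · DB = -21/2]
2. A_y = -7/4  [2·signedArea(ACD) = 0 ∩ AC · DB = -21/2]
   → A = (9/4, -7/4)

A = (9/4, -7/4)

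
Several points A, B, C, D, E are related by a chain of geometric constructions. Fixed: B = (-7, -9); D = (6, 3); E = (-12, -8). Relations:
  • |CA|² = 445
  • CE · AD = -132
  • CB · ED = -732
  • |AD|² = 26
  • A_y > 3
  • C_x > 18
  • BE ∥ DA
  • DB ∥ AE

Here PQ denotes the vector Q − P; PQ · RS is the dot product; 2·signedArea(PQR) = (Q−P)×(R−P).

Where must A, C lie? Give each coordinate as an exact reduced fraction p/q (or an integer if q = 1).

1. A_x = 1  [DB ∥ AE ∩ BE ∥ DA]
2. A_y = 4  [DB ∥ AE ∩ BE ∥ DA]
   → A = (1, 4)
3. C_x = 19  [CB · ED = -732 ∩ CE · AD = -132]
4. C_y = 15  [CB · ED = -732 ∩ CE · AD = -132]
   → C = (19, 15)

A = (1, 4)
C = (19, 15)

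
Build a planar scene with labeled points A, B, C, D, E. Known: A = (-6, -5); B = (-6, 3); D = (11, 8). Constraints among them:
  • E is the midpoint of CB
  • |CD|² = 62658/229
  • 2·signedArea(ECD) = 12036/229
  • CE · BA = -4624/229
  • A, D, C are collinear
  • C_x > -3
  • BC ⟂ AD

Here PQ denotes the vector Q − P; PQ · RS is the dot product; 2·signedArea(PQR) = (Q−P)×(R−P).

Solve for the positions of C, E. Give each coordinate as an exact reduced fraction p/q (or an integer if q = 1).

1. C_x = -490/229  [A, D, C are collinear ∩ BC ⟂ AD]
2. C_y = -469/229  [A, D, C are collinear ∩ BC ⟂ AD]
   → C = (-490/229, -469/229)
3. E_x = -932/229  [E is the midpoint of CB]
4. E_y = 109/229  [E is the midpoint of CB]
   → E = (-932/229, 109/229)

C = (-490/229, -469/229)
E = (-932/229, 109/229)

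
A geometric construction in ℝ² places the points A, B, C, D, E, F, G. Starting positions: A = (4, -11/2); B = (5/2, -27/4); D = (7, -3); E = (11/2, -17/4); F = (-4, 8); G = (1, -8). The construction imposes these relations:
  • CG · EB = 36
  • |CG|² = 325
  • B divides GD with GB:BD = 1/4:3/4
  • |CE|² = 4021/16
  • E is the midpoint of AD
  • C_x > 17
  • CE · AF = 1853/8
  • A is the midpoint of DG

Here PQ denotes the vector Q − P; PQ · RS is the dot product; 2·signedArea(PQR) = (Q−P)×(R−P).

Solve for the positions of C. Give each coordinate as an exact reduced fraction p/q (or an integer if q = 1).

1. C_x = 18  [CG · EB = 36 ∩ CE · AF = 1853/8]
2. C_y = -14  [CG · EB = 36 ∩ CE · AF = 1853/8]
   → C = (18, -14)

C = (18, -14)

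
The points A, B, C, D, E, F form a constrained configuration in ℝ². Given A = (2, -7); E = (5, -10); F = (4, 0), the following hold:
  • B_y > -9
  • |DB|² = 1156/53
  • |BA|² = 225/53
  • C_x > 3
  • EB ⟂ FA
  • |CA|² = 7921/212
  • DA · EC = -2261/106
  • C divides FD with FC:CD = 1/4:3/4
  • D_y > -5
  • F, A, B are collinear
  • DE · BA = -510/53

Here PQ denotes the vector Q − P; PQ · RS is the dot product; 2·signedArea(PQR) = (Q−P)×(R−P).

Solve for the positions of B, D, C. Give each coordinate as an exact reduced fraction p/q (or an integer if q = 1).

1. B_x = 76/53  [F, A, B are collinear ∩ EB ⟂ FA]
2. B_y = -476/53  [F, A, B are collinear ∩ EB ⟂ FA]
   → B = (76/53, -476/53)
3. D_x = 144/53  [line -30/53·x + -105/53·y + -390/53 = 0 ∩ |DB|² = 1156/53]
4. D_y = -238/53  [line -30/53·x + -105/53·y + -390/53 = 0 ∩ |DB|² = 1156/53]
   → D = (144/53, -238/53)
5. C_x = 195/53  [C divides FD with FC:CD = 1/4:3/4]
6. C_y = -119/106  [C divides FD with FC:CD = 1/4:3/4]
   → C = (195/53, -119/106)

B = (76/53, -476/53)
C = (195/53, -119/106)
D = (144/53, -238/53)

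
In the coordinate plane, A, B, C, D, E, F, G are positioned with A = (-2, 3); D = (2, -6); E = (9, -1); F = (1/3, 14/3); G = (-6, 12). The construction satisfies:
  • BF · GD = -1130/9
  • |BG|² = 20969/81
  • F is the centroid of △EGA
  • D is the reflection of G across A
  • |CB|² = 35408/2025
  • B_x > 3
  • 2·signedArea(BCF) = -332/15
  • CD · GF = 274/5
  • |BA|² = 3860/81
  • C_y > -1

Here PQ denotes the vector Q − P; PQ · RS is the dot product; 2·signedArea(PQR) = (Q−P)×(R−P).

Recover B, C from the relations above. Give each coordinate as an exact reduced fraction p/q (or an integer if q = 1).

1. B_x = 34/9  [line -8·x + 18·y + 398/9 = 0 ∩ |BG|² = 20969/81]
2. B_y = -7/9  [line -8·x + 18·y + 398/9 = 0 ∩ |BG|² = 20969/81]
   → B = (34/9, -7/9)
3. C_x = -2/5  [CD · GF = 274/5 ∩ 2·signedArea(BCF) = -332/15]
4. C_y = -3/5  [CD · GF = 274/5 ∩ 2·signedArea(BCF) = -332/15]
   → C = (-2/5, -3/5)

B = (34/9, -7/9)
C = (-2/5, -3/5)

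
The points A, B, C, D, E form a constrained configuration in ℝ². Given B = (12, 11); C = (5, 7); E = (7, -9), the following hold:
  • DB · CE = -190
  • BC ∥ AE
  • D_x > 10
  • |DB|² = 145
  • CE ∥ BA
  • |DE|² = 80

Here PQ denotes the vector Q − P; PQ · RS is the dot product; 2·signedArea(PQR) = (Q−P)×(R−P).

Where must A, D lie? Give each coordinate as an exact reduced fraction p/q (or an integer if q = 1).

A = (14, -5)
D = (11, -1)

1. A_x = 14  [BC ∥ AE ∩ CE ∥ BA]
2. A_y = -5  [BC ∥ AE ∩ CE ∥ BA]
   → A = (14, -5)
3. D_x = 11  [line -2·x + 16·y + 38 = 0 ∩ |DE|² = 80]
4. D_y = -1  [line -2·x + 16·y + 38 = 0 ∩ |DE|² = 80]
   → D = (11, -1)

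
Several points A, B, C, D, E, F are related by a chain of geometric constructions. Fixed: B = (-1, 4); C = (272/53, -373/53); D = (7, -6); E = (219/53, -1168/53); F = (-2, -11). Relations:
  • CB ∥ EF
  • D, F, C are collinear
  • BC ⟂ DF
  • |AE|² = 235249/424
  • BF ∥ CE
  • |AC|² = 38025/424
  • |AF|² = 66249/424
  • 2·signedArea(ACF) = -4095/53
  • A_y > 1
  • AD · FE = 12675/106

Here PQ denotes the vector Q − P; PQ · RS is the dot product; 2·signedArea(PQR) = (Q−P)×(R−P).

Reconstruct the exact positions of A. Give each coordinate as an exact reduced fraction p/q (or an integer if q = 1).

1. A_x = 113/212  [line -325/53·x + 585/53·y + -1105/106 = 0 ∩ |AE|² = 235249/424]
2. A_y = 263/212  [line -325/53·x + 585/53·y + -1105/106 = 0 ∩ |AE|² = 235249/424]
   → A = (113/212, 263/212)

A = (113/212, 263/212)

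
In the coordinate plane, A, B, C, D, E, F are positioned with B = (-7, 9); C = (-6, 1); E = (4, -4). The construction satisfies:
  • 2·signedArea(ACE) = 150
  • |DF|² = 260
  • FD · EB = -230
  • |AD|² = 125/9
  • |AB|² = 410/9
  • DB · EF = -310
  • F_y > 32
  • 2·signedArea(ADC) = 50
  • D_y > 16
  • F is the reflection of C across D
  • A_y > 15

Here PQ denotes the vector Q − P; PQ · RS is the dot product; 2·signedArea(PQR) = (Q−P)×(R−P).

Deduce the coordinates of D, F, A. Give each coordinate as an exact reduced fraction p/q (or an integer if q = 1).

1. A_x = -14/3  [line 5·x + 10·y + -130 = 0 ∩ |AB|² = 410/9]
2. A_y = 46/3  [line 5·x + 10·y + -130 = 0 ∩ |AB|² = 410/9]
   → A = (-14/3, 46/3)
3. D_x = -8  [line -43/3·x + 4/3·y + -412/3 = 0 ∩ |AD|² = 125/9]
4. D_y = 17  [line -43/3·x + 4/3·y + -412/3 = 0 ∩ |AD|² = 125/9]
   → D = (-8, 17)
5. F_x = -10  [DB · EF = -310 ∩ F is the reflection of C across D]
6. F_y = 33  [DB · EF = -310 ∩ F is the reflection of C across D]
   → F = (-10, 33)

A = (-14/3, 46/3)
D = (-8, 17)
F = (-10, 33)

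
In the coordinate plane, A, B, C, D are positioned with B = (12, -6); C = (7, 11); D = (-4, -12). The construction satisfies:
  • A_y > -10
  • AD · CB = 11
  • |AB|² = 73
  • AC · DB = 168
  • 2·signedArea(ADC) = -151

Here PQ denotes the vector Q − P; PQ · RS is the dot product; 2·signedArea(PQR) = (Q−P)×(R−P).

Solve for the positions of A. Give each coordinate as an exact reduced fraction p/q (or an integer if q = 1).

1. A_x = 4  [2·signedArea(ADC) = -151 ∩ AC · DB = 168]
2. A_y = -9  [2·signedArea(ADC) = -151 ∩ AC · DB = 168]
   → A = (4, -9)

A = (4, -9)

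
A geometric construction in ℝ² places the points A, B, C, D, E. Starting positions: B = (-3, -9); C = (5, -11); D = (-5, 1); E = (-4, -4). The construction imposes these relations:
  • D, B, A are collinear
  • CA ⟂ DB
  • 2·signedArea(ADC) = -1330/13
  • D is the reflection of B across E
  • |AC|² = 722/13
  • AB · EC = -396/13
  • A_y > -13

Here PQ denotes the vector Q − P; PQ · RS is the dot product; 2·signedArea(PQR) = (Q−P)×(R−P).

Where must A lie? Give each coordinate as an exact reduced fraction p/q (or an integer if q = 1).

A = (-30/13, -162/13)

1. A_x = -30/13  [D, B, A are collinear ∩ CA ⟂ DB]
2. A_y = -162/13  [D, B, A are collinear ∩ CA ⟂ DB]
   → A = (-30/13, -162/13)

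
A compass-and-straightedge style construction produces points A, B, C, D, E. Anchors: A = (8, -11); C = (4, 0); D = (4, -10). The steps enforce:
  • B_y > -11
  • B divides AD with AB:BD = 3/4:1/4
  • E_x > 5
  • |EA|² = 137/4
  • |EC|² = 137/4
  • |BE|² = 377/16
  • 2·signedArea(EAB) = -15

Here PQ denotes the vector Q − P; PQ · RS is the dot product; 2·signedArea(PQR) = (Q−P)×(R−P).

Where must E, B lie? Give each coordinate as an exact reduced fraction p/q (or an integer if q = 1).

1. B_x = 5  [B divides AD with AB:BD = 3/4:1/4]
2. B_y = -41/4  [B divides AD with AB:BD = 3/4:1/4]
   → B = (5, -41/4)
3. E_x = 6  [line -3/4·x + -3·y + -12 = 0 ∩ |EC|² = 137/4]
4. E_y = -11/2  [line -3/4·x + -3·y + -12 = 0 ∩ |EC|² = 137/4]
   → E = (6, -11/2)

B = (5, -41/4)
E = (6, -11/2)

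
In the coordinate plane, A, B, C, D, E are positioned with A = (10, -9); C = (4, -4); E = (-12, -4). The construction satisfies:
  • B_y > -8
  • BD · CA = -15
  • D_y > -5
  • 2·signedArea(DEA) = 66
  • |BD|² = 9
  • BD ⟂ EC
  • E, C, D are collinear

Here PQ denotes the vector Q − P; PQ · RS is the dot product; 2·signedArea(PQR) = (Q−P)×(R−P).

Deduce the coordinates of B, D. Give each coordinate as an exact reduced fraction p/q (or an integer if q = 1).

1. D_x = 6/5  [E, C, D are collinear ∩ 2·signedArea(DEA) = 66]
2. D_y = -4  [E, C, D are collinear ∩ 2·signedArea(DEA) = 66]
   → D = (6/5, -4)
3. B_x = 6/5  [BD · CA = -15 ∩ BD ⟂ EC]
4. B_y = -7  [BD · CA = -15 ∩ BD ⟂ EC]
   → B = (6/5, -7)

B = (6/5, -7)
D = (6/5, -4)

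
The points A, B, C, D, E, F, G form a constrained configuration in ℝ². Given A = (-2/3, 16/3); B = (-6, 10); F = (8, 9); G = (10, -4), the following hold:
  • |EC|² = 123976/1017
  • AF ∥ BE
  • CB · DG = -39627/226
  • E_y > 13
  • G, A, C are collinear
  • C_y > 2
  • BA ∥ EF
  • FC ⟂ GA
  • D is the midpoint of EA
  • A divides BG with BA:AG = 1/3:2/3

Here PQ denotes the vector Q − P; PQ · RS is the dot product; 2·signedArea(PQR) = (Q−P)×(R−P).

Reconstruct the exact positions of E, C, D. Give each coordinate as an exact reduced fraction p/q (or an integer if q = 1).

C = (274/113, 297/113)
D = (1, 19/2)
E = (8/3, 41/3)

1. E_x = 8/3  [BA ∥ EF ∩ AF ∥ BE]
2. E_y = 41/3  [BA ∥ EF ∩ AF ∥ BE]
   → E = (8/3, 41/3)
3. C_x = 274/113  [G, A, C are collinear ∩ FC ⟂ GA]
4. C_y = 297/113  [G, A, C are collinear ∩ FC ⟂ GA]
   → C = (274/113, 297/113)
5. D_x = 1  [D is the midpoint of EA]
6. D_y = 19/2  [D is the midpoint of EA]
   → D = (1, 19/2)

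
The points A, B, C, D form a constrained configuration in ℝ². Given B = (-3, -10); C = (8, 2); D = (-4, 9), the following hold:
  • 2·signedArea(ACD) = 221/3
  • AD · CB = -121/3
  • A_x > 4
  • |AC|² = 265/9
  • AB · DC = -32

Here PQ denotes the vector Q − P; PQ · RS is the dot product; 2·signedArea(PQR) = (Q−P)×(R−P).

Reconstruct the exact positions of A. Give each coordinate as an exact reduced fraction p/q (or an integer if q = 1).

A = (13/3, -2)

1. A_x = 13/3  [AB · DC = -32 ∩ 2·signedArea(ACD) = 221/3]
2. A_y = -2  [AB · DC = -32 ∩ 2·signedArea(ACD) = 221/3]
   → A = (13/3, -2)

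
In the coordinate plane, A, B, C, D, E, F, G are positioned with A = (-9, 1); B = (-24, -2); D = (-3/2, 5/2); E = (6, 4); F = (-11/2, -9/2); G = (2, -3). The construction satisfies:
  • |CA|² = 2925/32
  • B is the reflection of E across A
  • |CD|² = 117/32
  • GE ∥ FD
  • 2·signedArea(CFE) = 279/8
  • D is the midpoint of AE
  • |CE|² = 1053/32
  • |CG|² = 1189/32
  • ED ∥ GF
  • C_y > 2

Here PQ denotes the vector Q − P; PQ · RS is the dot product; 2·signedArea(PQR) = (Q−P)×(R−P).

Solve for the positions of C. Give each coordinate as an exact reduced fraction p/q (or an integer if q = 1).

C = (3/8, 23/8)

1. C_x = 3/8  [line -17/2·x + 23/2·y + -239/8 = 0 ∩ |CA|² = 2925/32]
2. C_y = 23/8  [line -17/2·x + 23/2·y + -239/8 = 0 ∩ |CA|² = 2925/32]
   → C = (3/8, 23/8)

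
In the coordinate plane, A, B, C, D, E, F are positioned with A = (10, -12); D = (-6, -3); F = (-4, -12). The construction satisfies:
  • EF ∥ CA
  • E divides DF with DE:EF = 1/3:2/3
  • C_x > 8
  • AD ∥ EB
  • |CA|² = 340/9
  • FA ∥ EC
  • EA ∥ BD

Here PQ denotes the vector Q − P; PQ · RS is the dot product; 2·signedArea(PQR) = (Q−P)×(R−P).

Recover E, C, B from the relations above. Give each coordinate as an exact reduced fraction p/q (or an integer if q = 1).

1. E_x = -16/3  [E divides DF with DE:EF = 1/3:2/3]
2. E_y = -6  [E divides DF with DE:EF = 1/3:2/3]
   → E = (-16/3, -6)
3. C_x = 26/3  [EF ∥ CA ∩ FA ∥ EC]
4. C_y = -6  [EF ∥ CA ∩ FA ∥ EC]
   → C = (26/3, -6)
5. B_x = -64/3  [EA ∥ BD ∩ AD ∥ EB]
6. B_y = 3  [EA ∥ BD ∩ AD ∥ EB]
   → B = (-64/3, 3)

B = (-64/3, 3)
C = (26/3, -6)
E = (-16/3, -6)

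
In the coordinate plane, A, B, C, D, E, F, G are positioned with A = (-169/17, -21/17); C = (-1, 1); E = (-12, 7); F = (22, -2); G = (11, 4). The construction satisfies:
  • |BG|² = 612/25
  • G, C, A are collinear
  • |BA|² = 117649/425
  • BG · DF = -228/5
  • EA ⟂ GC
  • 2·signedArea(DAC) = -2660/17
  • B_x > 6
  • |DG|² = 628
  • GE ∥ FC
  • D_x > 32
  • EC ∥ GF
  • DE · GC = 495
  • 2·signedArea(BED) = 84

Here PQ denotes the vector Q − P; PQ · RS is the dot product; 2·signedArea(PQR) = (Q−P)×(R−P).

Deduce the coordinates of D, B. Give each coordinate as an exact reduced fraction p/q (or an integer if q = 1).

1. D_x = 33  [2·signedArea(DAC) = -2660/17 ∩ DE · GC = 495]
2. D_y = -8  [2·signedArea(DAC) = -2660/17 ∩ DE · GC = 495]
   → D = (33, -8)
3. B_x = 31/5  [2·signedArea(BED) = 84 ∩ BG · DF = -228/5]
4. B_y = 14/5  [2·signedArea(BED) = 84 ∩ BG · DF = -228/5]
   → B = (31/5, 14/5)

B = (31/5, 14/5)
D = (33, -8)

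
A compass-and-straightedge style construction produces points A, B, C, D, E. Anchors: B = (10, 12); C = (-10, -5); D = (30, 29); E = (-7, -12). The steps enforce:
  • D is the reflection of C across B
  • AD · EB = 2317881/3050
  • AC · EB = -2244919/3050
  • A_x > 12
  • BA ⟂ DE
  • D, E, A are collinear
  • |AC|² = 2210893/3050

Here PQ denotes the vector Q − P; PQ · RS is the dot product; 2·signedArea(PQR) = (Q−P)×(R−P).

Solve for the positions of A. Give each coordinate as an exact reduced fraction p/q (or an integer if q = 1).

1. A_x = 38331/3050  [D, E, A are collinear ∩ BA ⟂ DE]
2. A_y = 29533/3050  [D, E, A are collinear ∩ BA ⟂ DE]
   → A = (38331/3050, 29533/3050)

A = (38331/3050, 29533/3050)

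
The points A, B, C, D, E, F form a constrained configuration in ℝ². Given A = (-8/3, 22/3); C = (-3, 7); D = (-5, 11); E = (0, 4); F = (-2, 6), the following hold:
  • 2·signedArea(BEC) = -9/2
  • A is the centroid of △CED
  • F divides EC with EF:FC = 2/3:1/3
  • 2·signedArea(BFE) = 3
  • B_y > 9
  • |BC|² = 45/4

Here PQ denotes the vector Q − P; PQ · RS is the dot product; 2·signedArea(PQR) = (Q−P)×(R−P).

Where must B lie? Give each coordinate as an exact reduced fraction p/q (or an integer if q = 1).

1. B_x = -9/2  [line -3·x + -3·y + 33/2 = 0 ∩ |BC|² = 45/4]
2. B_y = 10  [line -3·x + -3·y + 33/2 = 0 ∩ |BC|² = 45/4]
   → B = (-9/2, 10)

B = (-9/2, 10)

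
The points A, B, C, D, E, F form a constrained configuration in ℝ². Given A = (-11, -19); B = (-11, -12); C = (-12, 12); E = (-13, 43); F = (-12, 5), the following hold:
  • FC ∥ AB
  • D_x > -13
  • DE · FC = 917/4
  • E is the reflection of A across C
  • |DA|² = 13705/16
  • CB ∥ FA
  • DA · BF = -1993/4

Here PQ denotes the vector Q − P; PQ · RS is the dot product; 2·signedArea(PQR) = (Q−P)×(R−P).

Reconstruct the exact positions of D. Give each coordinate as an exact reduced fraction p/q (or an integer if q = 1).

1. D_x = -12  [DA · BF = -1993/4 ∩ DE · FC = 917/4]
2. D_y = 41/4  [DA · BF = -1993/4 ∩ DE · FC = 917/4]
   → D = (-12, 41/4)

D = (-12, 41/4)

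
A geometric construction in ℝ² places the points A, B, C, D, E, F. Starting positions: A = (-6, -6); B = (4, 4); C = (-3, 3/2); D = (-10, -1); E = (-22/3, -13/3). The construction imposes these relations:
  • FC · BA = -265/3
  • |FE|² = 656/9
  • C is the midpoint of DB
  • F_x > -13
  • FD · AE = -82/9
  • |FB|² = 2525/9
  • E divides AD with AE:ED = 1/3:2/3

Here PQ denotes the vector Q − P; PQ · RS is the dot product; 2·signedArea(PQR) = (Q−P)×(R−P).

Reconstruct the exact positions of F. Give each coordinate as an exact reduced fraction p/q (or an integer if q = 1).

F = (-38/3, 7/3)

1. F_x = -38/3  [FC · BA = -265/3 ∩ FD · AE = -82/9]
2. F_y = 7/3  [FC · BA = -265/3 ∩ FD · AE = -82/9]
   → F = (-38/3, 7/3)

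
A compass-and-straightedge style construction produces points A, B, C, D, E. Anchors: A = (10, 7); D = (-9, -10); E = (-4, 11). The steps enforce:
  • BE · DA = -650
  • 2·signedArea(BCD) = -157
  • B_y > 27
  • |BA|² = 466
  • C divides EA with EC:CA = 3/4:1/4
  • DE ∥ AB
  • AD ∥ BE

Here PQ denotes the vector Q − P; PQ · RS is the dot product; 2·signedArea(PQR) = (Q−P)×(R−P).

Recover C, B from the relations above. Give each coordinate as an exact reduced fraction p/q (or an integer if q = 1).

1. C_x = 13/2  [C divides EA with EC:CA = 3/4:1/4]
2. C_y = 8  [C divides EA with EC:CA = 3/4:1/4]
   → C = (13/2, 8)
3. B_x = 15  [AD ∥ BE ∩ DE ∥ AB]
4. B_y = 28  [AD ∥ BE ∩ DE ∥ AB]
   → B = (15, 28)

B = (15, 28)
C = (13/2, 8)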